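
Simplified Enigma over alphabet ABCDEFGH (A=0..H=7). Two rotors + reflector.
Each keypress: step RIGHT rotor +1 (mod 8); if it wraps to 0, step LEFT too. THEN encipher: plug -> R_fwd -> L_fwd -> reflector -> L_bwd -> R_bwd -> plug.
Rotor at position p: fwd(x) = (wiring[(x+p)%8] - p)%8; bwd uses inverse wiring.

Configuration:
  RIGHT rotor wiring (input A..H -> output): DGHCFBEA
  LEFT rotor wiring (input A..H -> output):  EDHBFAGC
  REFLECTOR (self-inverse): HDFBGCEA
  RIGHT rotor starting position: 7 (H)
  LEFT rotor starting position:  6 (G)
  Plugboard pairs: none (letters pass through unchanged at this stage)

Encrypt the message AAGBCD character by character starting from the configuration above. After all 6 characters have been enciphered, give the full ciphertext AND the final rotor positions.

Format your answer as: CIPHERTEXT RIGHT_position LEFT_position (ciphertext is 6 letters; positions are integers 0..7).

Answer: CHHEHH 5 7

Derivation:
Char 1 ('A'): step: R->0, L->7 (L advanced); A->plug->A->R->D->L->A->refl->H->L'->H->R'->C->plug->C
Char 2 ('A'): step: R->1, L=7; A->plug->A->R->F->L->G->refl->E->L'->C->R'->H->plug->H
Char 3 ('G'): step: R->2, L=7; G->plug->G->R->B->L->F->refl->C->L'->E->R'->H->plug->H
Char 4 ('B'): step: R->3, L=7; B->plug->B->R->C->L->E->refl->G->L'->F->R'->E->plug->E
Char 5 ('C'): step: R->4, L=7; C->plug->C->R->A->L->D->refl->B->L'->G->R'->H->plug->H
Char 6 ('D'): step: R->5, L=7; D->plug->D->R->G->L->B->refl->D->L'->A->R'->H->plug->H
Final: ciphertext=CHHEHH, RIGHT=5, LEFT=7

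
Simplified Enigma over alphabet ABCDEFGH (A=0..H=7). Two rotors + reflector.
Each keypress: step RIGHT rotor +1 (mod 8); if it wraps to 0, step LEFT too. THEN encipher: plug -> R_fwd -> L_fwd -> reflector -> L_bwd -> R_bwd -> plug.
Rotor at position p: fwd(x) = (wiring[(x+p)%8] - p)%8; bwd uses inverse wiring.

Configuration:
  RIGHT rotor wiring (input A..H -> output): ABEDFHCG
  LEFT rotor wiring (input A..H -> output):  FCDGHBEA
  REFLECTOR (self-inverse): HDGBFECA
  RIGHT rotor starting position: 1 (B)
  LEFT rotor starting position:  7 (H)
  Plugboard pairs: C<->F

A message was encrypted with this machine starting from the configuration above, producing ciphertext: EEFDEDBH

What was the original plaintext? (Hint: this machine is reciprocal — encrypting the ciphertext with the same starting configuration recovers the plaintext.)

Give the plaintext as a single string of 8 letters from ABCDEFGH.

Char 1 ('E'): step: R->2, L=7; E->plug->E->R->A->L->B->refl->D->L'->C->R'->A->plug->A
Char 2 ('E'): step: R->3, L=7; E->plug->E->R->D->L->E->refl->F->L'->H->R'->D->plug->D
Char 3 ('F'): step: R->4, L=7; F->plug->C->R->G->L->C->refl->G->L'->B->R'->A->plug->A
Char 4 ('D'): step: R->5, L=7; D->plug->D->R->D->L->E->refl->F->L'->H->R'->F->plug->C
Char 5 ('E'): step: R->6, L=7; E->plug->E->R->G->L->C->refl->G->L'->B->R'->H->plug->H
Char 6 ('D'): step: R->7, L=7; D->plug->D->R->F->L->A->refl->H->L'->E->R'->E->plug->E
Char 7 ('B'): step: R->0, L->0 (L advanced); B->plug->B->R->B->L->C->refl->G->L'->D->R'->D->plug->D
Char 8 ('H'): step: R->1, L=0; H->plug->H->R->H->L->A->refl->H->L'->E->R'->D->plug->D

Answer: ADACHEDD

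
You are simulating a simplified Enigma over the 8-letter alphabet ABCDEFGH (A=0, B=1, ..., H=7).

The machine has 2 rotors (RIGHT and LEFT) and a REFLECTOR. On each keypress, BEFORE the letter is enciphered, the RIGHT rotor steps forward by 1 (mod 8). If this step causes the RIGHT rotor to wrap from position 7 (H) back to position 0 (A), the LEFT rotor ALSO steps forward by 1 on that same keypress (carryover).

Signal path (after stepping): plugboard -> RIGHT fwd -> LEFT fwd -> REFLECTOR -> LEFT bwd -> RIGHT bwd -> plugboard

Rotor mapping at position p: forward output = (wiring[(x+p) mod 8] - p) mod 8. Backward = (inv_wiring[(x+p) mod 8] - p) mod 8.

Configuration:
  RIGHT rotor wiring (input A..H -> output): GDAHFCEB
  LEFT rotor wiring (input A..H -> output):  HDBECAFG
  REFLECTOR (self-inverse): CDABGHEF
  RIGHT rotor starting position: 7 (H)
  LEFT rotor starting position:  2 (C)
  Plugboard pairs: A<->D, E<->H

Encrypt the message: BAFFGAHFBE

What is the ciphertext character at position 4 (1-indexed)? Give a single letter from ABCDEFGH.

Char 1 ('B'): step: R->0, L->3 (L advanced); B->plug->B->R->D->L->C->refl->A->L'->G->R'->A->plug->D
Char 2 ('A'): step: R->1, L=3; A->plug->D->R->E->L->D->refl->B->L'->A->R'->G->plug->G
Char 3 ('F'): step: R->2, L=3; F->plug->F->R->H->L->G->refl->E->L'->F->R'->B->plug->B
Char 4 ('F'): step: R->3, L=3; F->plug->F->R->D->L->C->refl->A->L'->G->R'->E->plug->H

H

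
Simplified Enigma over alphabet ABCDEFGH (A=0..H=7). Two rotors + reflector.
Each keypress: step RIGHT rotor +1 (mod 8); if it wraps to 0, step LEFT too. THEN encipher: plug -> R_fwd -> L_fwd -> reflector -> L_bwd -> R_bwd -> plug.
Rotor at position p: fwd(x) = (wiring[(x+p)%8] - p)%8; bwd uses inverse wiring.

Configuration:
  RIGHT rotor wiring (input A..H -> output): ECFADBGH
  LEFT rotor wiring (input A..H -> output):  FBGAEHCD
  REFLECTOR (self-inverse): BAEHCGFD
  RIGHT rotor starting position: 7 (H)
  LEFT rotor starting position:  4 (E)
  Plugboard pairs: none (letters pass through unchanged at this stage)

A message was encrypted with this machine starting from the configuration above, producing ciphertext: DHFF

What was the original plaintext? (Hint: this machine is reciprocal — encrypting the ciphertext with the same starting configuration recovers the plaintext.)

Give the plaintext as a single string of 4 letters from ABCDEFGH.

Char 1 ('D'): step: R->0, L->5 (L advanced); D->plug->D->R->A->L->C->refl->E->L'->E->R'->A->plug->A
Char 2 ('H'): step: R->1, L=5; H->plug->H->R->D->L->A->refl->B->L'->F->R'->F->plug->F
Char 3 ('F'): step: R->2, L=5; F->plug->F->R->F->L->B->refl->A->L'->D->R'->A->plug->A
Char 4 ('F'): step: R->3, L=5; F->plug->F->R->B->L->F->refl->G->L'->C->R'->H->plug->H

Answer: AFAH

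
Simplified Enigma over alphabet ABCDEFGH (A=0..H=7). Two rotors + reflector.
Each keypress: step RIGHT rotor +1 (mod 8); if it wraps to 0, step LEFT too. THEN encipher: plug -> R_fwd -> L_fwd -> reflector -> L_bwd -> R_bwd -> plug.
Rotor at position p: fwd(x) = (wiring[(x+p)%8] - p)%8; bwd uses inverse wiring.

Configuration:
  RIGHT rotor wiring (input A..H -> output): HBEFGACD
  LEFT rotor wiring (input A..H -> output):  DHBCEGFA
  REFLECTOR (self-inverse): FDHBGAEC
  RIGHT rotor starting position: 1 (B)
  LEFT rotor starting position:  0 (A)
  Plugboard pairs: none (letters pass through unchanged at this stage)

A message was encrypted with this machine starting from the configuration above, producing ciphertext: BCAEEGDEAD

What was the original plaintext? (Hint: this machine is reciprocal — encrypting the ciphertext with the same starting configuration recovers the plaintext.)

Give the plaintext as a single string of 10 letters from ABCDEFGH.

Answer: FFGBFHFHBG

Derivation:
Char 1 ('B'): step: R->2, L=0; B->plug->B->R->D->L->C->refl->H->L'->B->R'->F->plug->F
Char 2 ('C'): step: R->3, L=0; C->plug->C->R->F->L->G->refl->E->L'->E->R'->F->plug->F
Char 3 ('A'): step: R->4, L=0; A->plug->A->R->C->L->B->refl->D->L'->A->R'->G->plug->G
Char 4 ('E'): step: R->5, L=0; E->plug->E->R->E->L->E->refl->G->L'->F->R'->B->plug->B
Char 5 ('E'): step: R->6, L=0; E->plug->E->R->G->L->F->refl->A->L'->H->R'->F->plug->F
Char 6 ('G'): step: R->7, L=0; G->plug->G->R->B->L->H->refl->C->L'->D->R'->H->plug->H
Char 7 ('D'): step: R->0, L->1 (L advanced); D->plug->D->R->F->L->E->refl->G->L'->A->R'->F->plug->F
Char 8 ('E'): step: R->1, L=1; E->plug->E->R->H->L->C->refl->H->L'->G->R'->H->plug->H
Char 9 ('A'): step: R->2, L=1; A->plug->A->R->C->L->B->refl->D->L'->D->R'->B->plug->B
Char 10 ('D'): step: R->3, L=1; D->plug->D->R->H->L->C->refl->H->L'->G->R'->G->plug->G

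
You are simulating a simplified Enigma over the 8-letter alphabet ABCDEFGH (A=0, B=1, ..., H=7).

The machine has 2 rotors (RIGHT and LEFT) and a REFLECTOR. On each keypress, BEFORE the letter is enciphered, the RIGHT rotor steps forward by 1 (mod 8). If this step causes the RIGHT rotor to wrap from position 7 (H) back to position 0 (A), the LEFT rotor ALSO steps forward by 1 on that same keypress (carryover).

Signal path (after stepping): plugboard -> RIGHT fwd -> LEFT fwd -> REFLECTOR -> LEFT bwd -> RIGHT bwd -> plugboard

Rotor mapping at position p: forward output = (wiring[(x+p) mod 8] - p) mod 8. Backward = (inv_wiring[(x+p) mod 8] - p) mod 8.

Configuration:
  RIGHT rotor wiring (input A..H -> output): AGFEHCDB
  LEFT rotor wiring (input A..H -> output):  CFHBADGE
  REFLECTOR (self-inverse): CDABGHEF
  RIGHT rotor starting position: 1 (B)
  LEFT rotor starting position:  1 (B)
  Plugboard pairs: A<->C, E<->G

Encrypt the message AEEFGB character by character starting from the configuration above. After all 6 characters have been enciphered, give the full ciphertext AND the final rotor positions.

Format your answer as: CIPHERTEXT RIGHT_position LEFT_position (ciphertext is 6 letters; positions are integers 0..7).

Answer: CFHGFF 7 1

Derivation:
Char 1 ('A'): step: R->2, L=1; A->plug->C->R->F->L->F->refl->H->L'->D->R'->A->plug->C
Char 2 ('E'): step: R->3, L=1; E->plug->G->R->D->L->H->refl->F->L'->F->R'->F->plug->F
Char 3 ('E'): step: R->4, L=1; E->plug->G->R->B->L->G->refl->E->L'->A->R'->H->plug->H
Char 4 ('F'): step: R->5, L=1; F->plug->F->R->A->L->E->refl->G->L'->B->R'->E->plug->G
Char 5 ('G'): step: R->6, L=1; G->plug->E->R->H->L->B->refl->D->L'->G->R'->F->plug->F
Char 6 ('B'): step: R->7, L=1; B->plug->B->R->B->L->G->refl->E->L'->A->R'->F->plug->F
Final: ciphertext=CFHGFF, RIGHT=7, LEFT=1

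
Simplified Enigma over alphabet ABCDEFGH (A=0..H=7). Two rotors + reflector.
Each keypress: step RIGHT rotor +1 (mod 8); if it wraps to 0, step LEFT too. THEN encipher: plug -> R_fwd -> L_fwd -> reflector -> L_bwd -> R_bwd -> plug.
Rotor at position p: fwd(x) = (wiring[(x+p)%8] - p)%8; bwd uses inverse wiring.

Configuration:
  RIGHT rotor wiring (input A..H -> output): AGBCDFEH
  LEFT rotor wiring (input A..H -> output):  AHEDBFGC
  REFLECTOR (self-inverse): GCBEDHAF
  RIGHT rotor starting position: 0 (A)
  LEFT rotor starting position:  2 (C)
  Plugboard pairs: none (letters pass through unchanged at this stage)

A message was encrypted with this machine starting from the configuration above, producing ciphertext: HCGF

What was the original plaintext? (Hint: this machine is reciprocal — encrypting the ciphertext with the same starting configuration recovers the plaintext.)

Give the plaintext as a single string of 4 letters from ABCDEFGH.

Answer: DBEA

Derivation:
Char 1 ('H'): step: R->1, L=2; H->plug->H->R->H->L->F->refl->H->L'->C->R'->D->plug->D
Char 2 ('C'): step: R->2, L=2; C->plug->C->R->B->L->B->refl->C->L'->A->R'->B->plug->B
Char 3 ('G'): step: R->3, L=2; G->plug->G->R->D->L->D->refl->E->L'->E->R'->E->plug->E
Char 4 ('F'): step: R->4, L=2; F->plug->F->R->C->L->H->refl->F->L'->H->R'->A->plug->A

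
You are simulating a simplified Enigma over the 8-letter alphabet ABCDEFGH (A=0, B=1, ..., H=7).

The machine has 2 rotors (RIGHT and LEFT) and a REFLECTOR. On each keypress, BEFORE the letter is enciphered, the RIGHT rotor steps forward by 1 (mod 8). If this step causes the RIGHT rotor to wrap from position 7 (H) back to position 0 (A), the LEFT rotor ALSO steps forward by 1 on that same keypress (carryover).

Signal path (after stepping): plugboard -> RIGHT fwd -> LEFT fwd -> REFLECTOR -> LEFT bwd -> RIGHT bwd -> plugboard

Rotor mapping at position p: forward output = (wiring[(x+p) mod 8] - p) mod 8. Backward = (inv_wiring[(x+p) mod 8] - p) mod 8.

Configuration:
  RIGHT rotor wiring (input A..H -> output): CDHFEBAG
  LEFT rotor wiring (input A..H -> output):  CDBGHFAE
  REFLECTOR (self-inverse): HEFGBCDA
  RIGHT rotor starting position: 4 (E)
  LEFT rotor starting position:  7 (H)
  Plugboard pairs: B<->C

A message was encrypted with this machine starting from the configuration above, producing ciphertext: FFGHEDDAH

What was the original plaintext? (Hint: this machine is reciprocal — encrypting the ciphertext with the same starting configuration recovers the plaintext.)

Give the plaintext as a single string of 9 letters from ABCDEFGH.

Answer: HAAEGBGCF

Derivation:
Char 1 ('F'): step: R->5, L=7; F->plug->F->R->C->L->E->refl->B->L'->H->R'->H->plug->H
Char 2 ('F'): step: R->6, L=7; F->plug->F->R->H->L->B->refl->E->L'->C->R'->A->plug->A
Char 3 ('G'): step: R->7, L=7; G->plug->G->R->C->L->E->refl->B->L'->H->R'->A->plug->A
Char 4 ('H'): step: R->0, L->0 (L advanced); H->plug->H->R->G->L->A->refl->H->L'->E->R'->E->plug->E
Char 5 ('E'): step: R->1, L=0; E->plug->E->R->A->L->C->refl->F->L'->F->R'->G->plug->G
Char 6 ('D'): step: R->2, L=0; D->plug->D->R->H->L->E->refl->B->L'->C->R'->C->plug->B
Char 7 ('D'): step: R->3, L=0; D->plug->D->R->F->L->F->refl->C->L'->A->R'->G->plug->G
Char 8 ('A'): step: R->4, L=0; A->plug->A->R->A->L->C->refl->F->L'->F->R'->B->plug->C
Char 9 ('H'): step: R->5, L=0; H->plug->H->R->H->L->E->refl->B->L'->C->R'->F->plug->F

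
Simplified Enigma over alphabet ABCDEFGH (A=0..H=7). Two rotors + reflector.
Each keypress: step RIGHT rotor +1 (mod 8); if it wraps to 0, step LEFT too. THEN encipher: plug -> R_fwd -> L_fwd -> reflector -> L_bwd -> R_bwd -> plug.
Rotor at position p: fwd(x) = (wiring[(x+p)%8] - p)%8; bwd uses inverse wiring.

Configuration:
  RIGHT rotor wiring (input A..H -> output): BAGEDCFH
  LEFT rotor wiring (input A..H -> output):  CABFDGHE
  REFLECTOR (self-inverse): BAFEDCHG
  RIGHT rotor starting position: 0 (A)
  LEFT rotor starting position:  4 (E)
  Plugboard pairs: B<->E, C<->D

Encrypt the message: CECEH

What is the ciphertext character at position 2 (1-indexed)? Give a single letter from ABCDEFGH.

Char 1 ('C'): step: R->1, L=4; C->plug->D->R->C->L->D->refl->E->L'->F->R'->B->plug->E
Char 2 ('E'): step: R->2, L=4; E->plug->B->R->C->L->D->refl->E->L'->F->R'->F->plug->F

F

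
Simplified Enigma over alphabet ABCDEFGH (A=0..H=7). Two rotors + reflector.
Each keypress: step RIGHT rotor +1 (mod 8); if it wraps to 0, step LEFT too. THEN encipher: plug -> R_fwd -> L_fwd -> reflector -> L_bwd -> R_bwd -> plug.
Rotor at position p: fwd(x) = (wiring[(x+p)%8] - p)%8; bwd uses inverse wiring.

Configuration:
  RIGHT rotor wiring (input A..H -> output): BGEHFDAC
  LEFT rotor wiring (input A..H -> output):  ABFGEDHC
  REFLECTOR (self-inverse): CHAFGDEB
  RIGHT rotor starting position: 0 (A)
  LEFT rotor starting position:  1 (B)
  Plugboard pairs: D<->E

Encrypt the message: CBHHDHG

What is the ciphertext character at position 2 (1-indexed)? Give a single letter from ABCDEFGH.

Char 1 ('C'): step: R->1, L=1; C->plug->C->R->G->L->B->refl->H->L'->H->R'->F->plug->F
Char 2 ('B'): step: R->2, L=1; B->plug->B->R->F->L->G->refl->E->L'->B->R'->D->plug->E

E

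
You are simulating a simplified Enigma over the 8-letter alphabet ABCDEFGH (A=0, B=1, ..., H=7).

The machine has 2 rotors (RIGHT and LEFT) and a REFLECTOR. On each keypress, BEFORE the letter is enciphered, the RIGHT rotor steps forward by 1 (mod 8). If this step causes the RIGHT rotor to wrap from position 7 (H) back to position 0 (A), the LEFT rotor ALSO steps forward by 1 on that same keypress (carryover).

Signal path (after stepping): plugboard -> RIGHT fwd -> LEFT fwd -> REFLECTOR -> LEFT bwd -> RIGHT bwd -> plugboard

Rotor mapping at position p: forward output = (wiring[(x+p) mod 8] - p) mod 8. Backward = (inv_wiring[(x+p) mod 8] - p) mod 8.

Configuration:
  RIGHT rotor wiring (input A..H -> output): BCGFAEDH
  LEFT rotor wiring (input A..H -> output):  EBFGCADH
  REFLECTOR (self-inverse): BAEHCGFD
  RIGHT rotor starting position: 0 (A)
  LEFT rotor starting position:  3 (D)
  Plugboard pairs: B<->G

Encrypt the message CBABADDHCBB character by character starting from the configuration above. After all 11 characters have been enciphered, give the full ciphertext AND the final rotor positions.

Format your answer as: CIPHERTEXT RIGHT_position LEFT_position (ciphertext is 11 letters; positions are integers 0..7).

Answer: DAFFDFHABEC 3 4

Derivation:
Char 1 ('C'): step: R->1, L=3; C->plug->C->R->E->L->E->refl->C->L'->H->R'->D->plug->D
Char 2 ('B'): step: R->2, L=3; B->plug->G->R->H->L->C->refl->E->L'->E->R'->A->plug->A
Char 3 ('A'): step: R->3, L=3; A->plug->A->R->C->L->F->refl->G->L'->G->R'->F->plug->F
Char 4 ('B'): step: R->4, L=3; B->plug->G->R->C->L->F->refl->G->L'->G->R'->F->plug->F
Char 5 ('A'): step: R->5, L=3; A->plug->A->R->H->L->C->refl->E->L'->E->R'->D->plug->D
Char 6 ('D'): step: R->6, L=3; D->plug->D->R->E->L->E->refl->C->L'->H->R'->F->plug->F
Char 7 ('D'): step: R->7, L=3; D->plug->D->R->H->L->C->refl->E->L'->E->R'->H->plug->H
Char 8 ('H'): step: R->0, L->4 (L advanced); H->plug->H->R->H->L->C->refl->E->L'->B->R'->A->plug->A
Char 9 ('C'): step: R->1, L=4; C->plug->C->R->E->L->A->refl->B->L'->G->R'->G->plug->B
Char 10 ('B'): step: R->2, L=4; B->plug->G->R->H->L->C->refl->E->L'->B->R'->E->plug->E
Char 11 ('B'): step: R->3, L=4; B->plug->G->R->H->L->C->refl->E->L'->B->R'->C->plug->C
Final: ciphertext=DAFFDFHABEC, RIGHT=3, LEFT=4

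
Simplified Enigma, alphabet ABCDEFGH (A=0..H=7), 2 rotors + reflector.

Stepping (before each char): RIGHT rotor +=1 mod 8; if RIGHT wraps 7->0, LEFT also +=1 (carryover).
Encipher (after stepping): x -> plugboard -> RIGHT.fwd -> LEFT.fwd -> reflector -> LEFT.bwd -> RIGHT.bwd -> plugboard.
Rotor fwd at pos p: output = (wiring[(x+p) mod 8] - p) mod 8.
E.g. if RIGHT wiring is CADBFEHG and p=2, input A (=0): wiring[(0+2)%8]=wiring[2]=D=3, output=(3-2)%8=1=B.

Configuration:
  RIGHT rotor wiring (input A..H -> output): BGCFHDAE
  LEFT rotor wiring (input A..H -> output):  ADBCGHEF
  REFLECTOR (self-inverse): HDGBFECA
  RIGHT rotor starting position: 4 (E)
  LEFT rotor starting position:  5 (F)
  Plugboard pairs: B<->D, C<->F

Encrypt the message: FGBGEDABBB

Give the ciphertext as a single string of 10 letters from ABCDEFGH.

Char 1 ('F'): step: R->5, L=5; F->plug->C->R->H->L->B->refl->D->L'->D->R'->B->plug->D
Char 2 ('G'): step: R->6, L=5; G->plug->G->R->B->L->H->refl->A->L'->C->R'->A->plug->A
Char 3 ('B'): step: R->7, L=5; B->plug->D->R->D->L->D->refl->B->L'->H->R'->C->plug->F
Char 4 ('G'): step: R->0, L->6 (L advanced); G->plug->G->R->A->L->G->refl->C->L'->C->R'->C->plug->F
Char 5 ('E'): step: R->1, L=6; E->plug->E->R->C->L->C->refl->G->L'->A->R'->H->plug->H
Char 6 ('D'): step: R->2, L=6; D->plug->B->R->D->L->F->refl->E->L'->F->R'->C->plug->F
Char 7 ('A'): step: R->3, L=6; A->plug->A->R->C->L->C->refl->G->L'->A->R'->C->plug->F
Char 8 ('B'): step: R->4, L=6; B->plug->D->R->A->L->G->refl->C->L'->C->R'->F->plug->C
Char 9 ('B'): step: R->5, L=6; B->plug->D->R->E->L->D->refl->B->L'->H->R'->C->plug->F
Char 10 ('B'): step: R->6, L=6; B->plug->D->R->A->L->G->refl->C->L'->C->R'->A->plug->A

Answer: DAFFHFFCFA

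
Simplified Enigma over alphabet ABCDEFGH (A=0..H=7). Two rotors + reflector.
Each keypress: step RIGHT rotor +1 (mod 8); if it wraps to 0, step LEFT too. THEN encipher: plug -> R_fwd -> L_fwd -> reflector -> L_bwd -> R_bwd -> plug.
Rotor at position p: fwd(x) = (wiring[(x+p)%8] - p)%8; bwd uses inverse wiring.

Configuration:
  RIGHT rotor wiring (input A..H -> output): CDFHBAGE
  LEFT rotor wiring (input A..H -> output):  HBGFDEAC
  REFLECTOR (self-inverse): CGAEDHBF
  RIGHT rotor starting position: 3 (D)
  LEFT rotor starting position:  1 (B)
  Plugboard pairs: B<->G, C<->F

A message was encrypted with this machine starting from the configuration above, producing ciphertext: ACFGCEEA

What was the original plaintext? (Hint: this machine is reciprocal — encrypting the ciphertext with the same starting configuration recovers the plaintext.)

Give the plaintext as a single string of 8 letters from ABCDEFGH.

Answer: BAHEEFCH

Derivation:
Char 1 ('A'): step: R->4, L=1; A->plug->A->R->F->L->H->refl->F->L'->B->R'->G->plug->B
Char 2 ('C'): step: R->5, L=1; C->plug->F->R->A->L->A->refl->C->L'->D->R'->A->plug->A
Char 3 ('F'): step: R->6, L=1; F->plug->C->R->E->L->D->refl->E->L'->C->R'->H->plug->H
Char 4 ('G'): step: R->7, L=1; G->plug->B->R->D->L->C->refl->A->L'->A->R'->E->plug->E
Char 5 ('C'): step: R->0, L->2 (L advanced); C->plug->F->R->A->L->E->refl->D->L'->B->R'->E->plug->E
Char 6 ('E'): step: R->1, L=2; E->plug->E->R->H->L->H->refl->F->L'->G->R'->C->plug->F
Char 7 ('E'): step: R->2, L=2; E->plug->E->R->E->L->G->refl->B->L'->C->R'->F->plug->C
Char 8 ('A'): step: R->3, L=2; A->plug->A->R->E->L->G->refl->B->L'->C->R'->H->plug->H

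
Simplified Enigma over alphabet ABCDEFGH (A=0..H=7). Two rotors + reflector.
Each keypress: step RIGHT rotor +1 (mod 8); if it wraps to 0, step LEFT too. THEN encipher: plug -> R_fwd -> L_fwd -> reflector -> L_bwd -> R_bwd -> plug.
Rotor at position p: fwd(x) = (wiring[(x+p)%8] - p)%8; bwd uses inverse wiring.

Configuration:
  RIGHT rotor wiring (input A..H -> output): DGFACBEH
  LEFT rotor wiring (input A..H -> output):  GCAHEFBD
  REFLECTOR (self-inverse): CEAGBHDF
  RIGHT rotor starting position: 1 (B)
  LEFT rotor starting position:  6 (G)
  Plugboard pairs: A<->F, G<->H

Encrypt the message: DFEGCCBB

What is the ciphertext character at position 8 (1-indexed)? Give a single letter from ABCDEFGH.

Char 1 ('D'): step: R->2, L=6; D->plug->D->R->H->L->H->refl->F->L'->B->R'->G->plug->H
Char 2 ('F'): step: R->3, L=6; F->plug->A->R->F->L->B->refl->E->L'->D->R'->G->plug->H
Char 3 ('E'): step: R->4, L=6; E->plug->E->R->H->L->H->refl->F->L'->B->R'->G->plug->H
Char 4 ('G'): step: R->5, L=6; G->plug->H->R->F->L->B->refl->E->L'->D->R'->G->plug->H
Char 5 ('C'): step: R->6, L=6; C->plug->C->R->F->L->B->refl->E->L'->D->R'->H->plug->G
Char 6 ('C'): step: R->7, L=6; C->plug->C->R->H->L->H->refl->F->L'->B->R'->E->plug->E
Char 7 ('B'): step: R->0, L->7 (L advanced); B->plug->B->R->G->L->G->refl->D->L'->C->R'->E->plug->E
Char 8 ('B'): step: R->1, L=7; B->plug->B->R->E->L->A->refl->C->L'->H->R'->C->plug->C

C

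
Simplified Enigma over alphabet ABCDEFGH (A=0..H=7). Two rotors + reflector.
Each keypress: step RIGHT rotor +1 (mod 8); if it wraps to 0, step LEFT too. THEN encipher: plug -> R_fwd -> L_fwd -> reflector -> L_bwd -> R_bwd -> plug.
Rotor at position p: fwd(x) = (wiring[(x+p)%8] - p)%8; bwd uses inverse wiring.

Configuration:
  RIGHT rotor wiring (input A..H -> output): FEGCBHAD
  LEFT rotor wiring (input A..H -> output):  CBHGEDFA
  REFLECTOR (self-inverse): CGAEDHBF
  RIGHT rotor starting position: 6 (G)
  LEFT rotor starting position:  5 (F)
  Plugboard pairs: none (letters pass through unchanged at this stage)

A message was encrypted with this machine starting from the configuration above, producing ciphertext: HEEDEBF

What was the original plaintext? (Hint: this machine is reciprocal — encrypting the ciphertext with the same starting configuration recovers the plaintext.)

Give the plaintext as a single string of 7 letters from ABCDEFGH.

Answer: CAHFAGG

Derivation:
Char 1 ('H'): step: R->7, L=5; H->plug->H->R->B->L->A->refl->C->L'->F->R'->C->plug->C
Char 2 ('E'): step: R->0, L->6 (L advanced); E->plug->E->R->B->L->C->refl->A->L'->F->R'->A->plug->A
Char 3 ('E'): step: R->1, L=6; E->plug->E->R->G->L->G->refl->B->L'->E->R'->H->plug->H
Char 4 ('D'): step: R->2, L=6; D->plug->D->R->F->L->A->refl->C->L'->B->R'->F->plug->F
Char 5 ('E'): step: R->3, L=6; E->plug->E->R->A->L->H->refl->F->L'->H->R'->A->plug->A
Char 6 ('B'): step: R->4, L=6; B->plug->B->R->D->L->D->refl->E->L'->C->R'->G->plug->G
Char 7 ('F'): step: R->5, L=6; F->plug->F->R->B->L->C->refl->A->L'->F->R'->G->plug->G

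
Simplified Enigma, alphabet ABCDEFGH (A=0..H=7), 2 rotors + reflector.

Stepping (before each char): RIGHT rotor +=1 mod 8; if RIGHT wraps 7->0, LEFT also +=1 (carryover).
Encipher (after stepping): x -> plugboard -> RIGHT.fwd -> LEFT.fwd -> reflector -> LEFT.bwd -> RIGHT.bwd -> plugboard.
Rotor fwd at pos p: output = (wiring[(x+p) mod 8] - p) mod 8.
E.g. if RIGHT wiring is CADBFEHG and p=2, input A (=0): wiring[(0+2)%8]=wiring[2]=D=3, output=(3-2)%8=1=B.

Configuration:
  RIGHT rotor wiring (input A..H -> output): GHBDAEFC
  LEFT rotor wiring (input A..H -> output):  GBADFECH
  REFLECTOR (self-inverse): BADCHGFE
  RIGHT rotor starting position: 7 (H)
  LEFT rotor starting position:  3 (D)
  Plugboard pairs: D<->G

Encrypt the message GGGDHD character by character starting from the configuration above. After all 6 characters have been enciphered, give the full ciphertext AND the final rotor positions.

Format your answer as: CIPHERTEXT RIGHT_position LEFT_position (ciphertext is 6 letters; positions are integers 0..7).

Answer: FAHFGA 5 4

Derivation:
Char 1 ('G'): step: R->0, L->4 (L advanced); G->plug->D->R->D->L->D->refl->C->L'->E->R'->F->plug->F
Char 2 ('G'): step: R->1, L=4; G->plug->D->R->H->L->H->refl->E->L'->G->R'->A->plug->A
Char 3 ('G'): step: R->2, L=4; G->plug->D->R->C->L->G->refl->F->L'->F->R'->H->plug->H
Char 4 ('D'): step: R->3, L=4; D->plug->G->R->E->L->C->refl->D->L'->D->R'->F->plug->F
Char 5 ('H'): step: R->4, L=4; H->plug->H->R->H->L->H->refl->E->L'->G->R'->D->plug->G
Char 6 ('D'): step: R->5, L=4; D->plug->G->R->G->L->E->refl->H->L'->H->R'->A->plug->A
Final: ciphertext=FAHFGA, RIGHT=5, LEFT=4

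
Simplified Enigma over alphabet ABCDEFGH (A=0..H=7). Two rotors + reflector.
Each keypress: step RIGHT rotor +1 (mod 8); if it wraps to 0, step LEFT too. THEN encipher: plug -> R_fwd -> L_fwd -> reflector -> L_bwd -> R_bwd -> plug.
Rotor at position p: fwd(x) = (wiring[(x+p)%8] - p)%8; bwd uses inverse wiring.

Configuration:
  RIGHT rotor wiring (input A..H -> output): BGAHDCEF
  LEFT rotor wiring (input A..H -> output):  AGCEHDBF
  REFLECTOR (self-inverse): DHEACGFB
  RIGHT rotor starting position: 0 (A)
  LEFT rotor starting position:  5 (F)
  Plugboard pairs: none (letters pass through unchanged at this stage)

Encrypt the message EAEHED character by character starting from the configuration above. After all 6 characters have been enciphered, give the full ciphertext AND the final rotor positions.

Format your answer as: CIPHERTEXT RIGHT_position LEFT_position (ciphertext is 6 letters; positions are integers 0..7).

Char 1 ('E'): step: R->1, L=5; E->plug->E->R->B->L->E->refl->C->L'->H->R'->B->plug->B
Char 2 ('A'): step: R->2, L=5; A->plug->A->R->G->L->H->refl->B->L'->E->R'->H->plug->H
Char 3 ('E'): step: R->3, L=5; E->plug->E->R->C->L->A->refl->D->L'->D->R'->G->plug->G
Char 4 ('H'): step: R->4, L=5; H->plug->H->R->D->L->D->refl->A->L'->C->R'->F->plug->F
Char 5 ('E'): step: R->5, L=5; E->plug->E->R->B->L->E->refl->C->L'->H->R'->B->plug->B
Char 6 ('D'): step: R->6, L=5; D->plug->D->R->A->L->G->refl->F->L'->F->R'->G->plug->G
Final: ciphertext=BHGFBG, RIGHT=6, LEFT=5

Answer: BHGFBG 6 5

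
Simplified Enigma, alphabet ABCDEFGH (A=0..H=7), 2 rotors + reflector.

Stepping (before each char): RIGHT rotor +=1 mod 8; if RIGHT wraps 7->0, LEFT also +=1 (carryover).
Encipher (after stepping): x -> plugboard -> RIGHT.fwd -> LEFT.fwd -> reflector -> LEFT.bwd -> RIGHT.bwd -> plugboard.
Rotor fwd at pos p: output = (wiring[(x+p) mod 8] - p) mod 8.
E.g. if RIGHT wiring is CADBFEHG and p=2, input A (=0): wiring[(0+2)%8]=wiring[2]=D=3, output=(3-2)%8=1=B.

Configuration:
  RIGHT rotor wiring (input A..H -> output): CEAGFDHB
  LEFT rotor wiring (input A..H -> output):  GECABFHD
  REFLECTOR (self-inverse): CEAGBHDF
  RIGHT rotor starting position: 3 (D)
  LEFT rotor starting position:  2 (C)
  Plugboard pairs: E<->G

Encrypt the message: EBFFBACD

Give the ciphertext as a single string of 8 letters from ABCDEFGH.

Char 1 ('E'): step: R->4, L=2; E->plug->G->R->E->L->F->refl->H->L'->C->R'->H->plug->H
Char 2 ('B'): step: R->5, L=2; B->plug->B->R->C->L->H->refl->F->L'->E->R'->C->plug->C
Char 3 ('F'): step: R->6, L=2; F->plug->F->R->A->L->A->refl->C->L'->H->R'->G->plug->E
Char 4 ('F'): step: R->7, L=2; F->plug->F->R->G->L->E->refl->B->L'->F->R'->C->plug->C
Char 5 ('B'): step: R->0, L->3 (L advanced); B->plug->B->R->E->L->A->refl->C->L'->C->R'->A->plug->A
Char 6 ('A'): step: R->1, L=3; A->plug->A->R->D->L->E->refl->B->L'->G->R'->F->plug->F
Char 7 ('C'): step: R->2, L=3; C->plug->C->R->D->L->E->refl->B->L'->G->R'->A->plug->A
Char 8 ('D'): step: R->3, L=3; D->plug->D->R->E->L->A->refl->C->L'->C->R'->B->plug->B

Answer: HCECAFAB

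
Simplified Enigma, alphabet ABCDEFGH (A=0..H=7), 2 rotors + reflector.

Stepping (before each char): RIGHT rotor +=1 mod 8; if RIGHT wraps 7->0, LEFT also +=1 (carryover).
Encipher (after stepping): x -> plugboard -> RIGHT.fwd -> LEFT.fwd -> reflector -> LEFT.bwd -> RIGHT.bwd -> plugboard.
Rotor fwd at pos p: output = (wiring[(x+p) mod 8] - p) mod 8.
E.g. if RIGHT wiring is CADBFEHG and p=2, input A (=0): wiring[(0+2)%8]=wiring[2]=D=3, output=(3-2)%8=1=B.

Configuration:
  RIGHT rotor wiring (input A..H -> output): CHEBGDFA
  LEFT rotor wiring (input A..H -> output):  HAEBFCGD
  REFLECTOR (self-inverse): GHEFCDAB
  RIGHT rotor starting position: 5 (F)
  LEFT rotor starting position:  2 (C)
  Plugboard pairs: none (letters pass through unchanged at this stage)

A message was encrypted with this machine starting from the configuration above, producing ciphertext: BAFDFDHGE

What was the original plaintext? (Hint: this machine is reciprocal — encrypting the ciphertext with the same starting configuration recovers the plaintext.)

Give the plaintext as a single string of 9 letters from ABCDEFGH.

Char 1 ('B'): step: R->6, L=2; B->plug->B->R->C->L->D->refl->F->L'->G->R'->E->plug->E
Char 2 ('A'): step: R->7, L=2; A->plug->A->R->B->L->H->refl->B->L'->F->R'->D->plug->D
Char 3 ('F'): step: R->0, L->3 (L advanced); F->plug->F->R->D->L->D->refl->F->L'->G->R'->E->plug->E
Char 4 ('D'): step: R->1, L=3; D->plug->D->R->F->L->E->refl->C->L'->B->R'->H->plug->H
Char 5 ('F'): step: R->2, L=3; F->plug->F->R->G->L->F->refl->D->L'->D->R'->E->plug->E
Char 6 ('D'): step: R->3, L=3; D->plug->D->R->C->L->H->refl->B->L'->H->R'->F->plug->F
Char 7 ('H'): step: R->4, L=3; H->plug->H->R->F->L->E->refl->C->L'->B->R'->C->plug->C
Char 8 ('G'): step: R->5, L=3; G->plug->G->R->E->L->A->refl->G->L'->A->R'->B->plug->B
Char 9 ('E'): step: R->6, L=3; E->plug->E->R->G->L->F->refl->D->L'->D->R'->F->plug->F

Answer: EDEHEFCBF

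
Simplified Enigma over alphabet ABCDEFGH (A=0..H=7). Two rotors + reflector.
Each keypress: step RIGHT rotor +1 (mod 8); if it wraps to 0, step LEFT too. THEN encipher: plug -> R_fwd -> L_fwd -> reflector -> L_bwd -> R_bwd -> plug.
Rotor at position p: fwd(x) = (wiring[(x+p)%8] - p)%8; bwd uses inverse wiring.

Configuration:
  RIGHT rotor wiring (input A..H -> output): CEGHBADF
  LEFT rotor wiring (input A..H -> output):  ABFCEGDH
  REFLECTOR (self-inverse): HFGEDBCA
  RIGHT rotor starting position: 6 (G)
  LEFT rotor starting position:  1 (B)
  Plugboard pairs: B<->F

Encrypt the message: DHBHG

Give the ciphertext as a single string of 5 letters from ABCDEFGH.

Char 1 ('D'): step: R->7, L=1; D->plug->D->R->H->L->H->refl->A->L'->A->R'->E->plug->E
Char 2 ('H'): step: R->0, L->2 (L advanced); H->plug->H->R->F->L->F->refl->B->L'->E->R'->B->plug->F
Char 3 ('B'): step: R->1, L=2; B->plug->F->R->C->L->C->refl->G->L'->G->R'->C->plug->C
Char 4 ('H'): step: R->2, L=2; H->plug->H->R->C->L->C->refl->G->L'->G->R'->D->plug->D
Char 5 ('G'): step: R->3, L=2; G->plug->G->R->B->L->A->refl->H->L'->H->R'->F->plug->B

Answer: EFCDB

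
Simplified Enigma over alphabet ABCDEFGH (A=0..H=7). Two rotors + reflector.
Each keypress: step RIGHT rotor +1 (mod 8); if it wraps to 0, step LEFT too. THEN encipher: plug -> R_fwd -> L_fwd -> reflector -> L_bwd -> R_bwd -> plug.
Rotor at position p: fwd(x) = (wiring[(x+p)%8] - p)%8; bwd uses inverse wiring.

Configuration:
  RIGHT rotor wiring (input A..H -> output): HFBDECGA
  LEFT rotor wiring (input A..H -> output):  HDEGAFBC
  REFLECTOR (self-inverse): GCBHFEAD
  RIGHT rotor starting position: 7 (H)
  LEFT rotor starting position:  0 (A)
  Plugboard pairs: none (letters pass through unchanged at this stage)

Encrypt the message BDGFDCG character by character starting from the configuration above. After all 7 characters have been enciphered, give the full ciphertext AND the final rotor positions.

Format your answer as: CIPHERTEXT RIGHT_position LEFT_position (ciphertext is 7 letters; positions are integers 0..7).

Answer: AEAGCBA 6 1

Derivation:
Char 1 ('B'): step: R->0, L->1 (L advanced); B->plug->B->R->F->L->A->refl->G->L'->H->R'->A->plug->A
Char 2 ('D'): step: R->1, L=1; D->plug->D->R->D->L->H->refl->D->L'->B->R'->E->plug->E
Char 3 ('G'): step: R->2, L=1; G->plug->G->R->F->L->A->refl->G->L'->H->R'->A->plug->A
Char 4 ('F'): step: R->3, L=1; F->plug->F->R->E->L->E->refl->F->L'->C->R'->G->plug->G
Char 5 ('D'): step: R->4, L=1; D->plug->D->R->E->L->E->refl->F->L'->C->R'->C->plug->C
Char 6 ('C'): step: R->5, L=1; C->plug->C->R->D->L->H->refl->D->L'->B->R'->B->plug->B
Char 7 ('G'): step: R->6, L=1; G->plug->G->R->G->L->B->refl->C->L'->A->R'->A->plug->A
Final: ciphertext=AEAGCBA, RIGHT=6, LEFT=1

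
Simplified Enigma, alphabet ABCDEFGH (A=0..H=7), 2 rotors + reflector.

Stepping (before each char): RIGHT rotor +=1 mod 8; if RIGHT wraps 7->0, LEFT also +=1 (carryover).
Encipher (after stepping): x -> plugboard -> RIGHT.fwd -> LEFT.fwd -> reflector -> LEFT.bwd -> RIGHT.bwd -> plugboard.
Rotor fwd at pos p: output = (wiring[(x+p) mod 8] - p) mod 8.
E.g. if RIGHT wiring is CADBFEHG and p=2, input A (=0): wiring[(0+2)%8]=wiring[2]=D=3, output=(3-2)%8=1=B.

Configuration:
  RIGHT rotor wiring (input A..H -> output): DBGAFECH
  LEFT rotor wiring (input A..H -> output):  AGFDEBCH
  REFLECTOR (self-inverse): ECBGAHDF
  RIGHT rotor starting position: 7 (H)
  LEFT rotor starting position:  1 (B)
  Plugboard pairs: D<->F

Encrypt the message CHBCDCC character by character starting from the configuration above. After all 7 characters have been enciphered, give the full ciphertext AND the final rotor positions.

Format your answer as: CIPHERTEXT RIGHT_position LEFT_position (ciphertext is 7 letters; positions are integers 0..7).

Char 1 ('C'): step: R->0, L->2 (L advanced); C->plug->C->R->G->L->G->refl->D->L'->A->R'->D->plug->F
Char 2 ('H'): step: R->1, L=2; H->plug->H->R->C->L->C->refl->B->L'->B->R'->F->plug->D
Char 3 ('B'): step: R->2, L=2; B->plug->B->R->G->L->G->refl->D->L'->A->R'->E->plug->E
Char 4 ('C'): step: R->3, L=2; C->plug->C->R->B->L->B->refl->C->L'->C->R'->B->plug->B
Char 5 ('D'): step: R->4, L=2; D->plug->F->R->F->L->F->refl->H->L'->D->R'->D->plug->F
Char 6 ('C'): step: R->5, L=2; C->plug->C->R->C->L->C->refl->B->L'->B->R'->F->plug->D
Char 7 ('C'): step: R->6, L=2; C->plug->C->R->F->L->F->refl->H->L'->D->R'->D->plug->F
Final: ciphertext=FDEBFDF, RIGHT=6, LEFT=2

Answer: FDEBFDF 6 2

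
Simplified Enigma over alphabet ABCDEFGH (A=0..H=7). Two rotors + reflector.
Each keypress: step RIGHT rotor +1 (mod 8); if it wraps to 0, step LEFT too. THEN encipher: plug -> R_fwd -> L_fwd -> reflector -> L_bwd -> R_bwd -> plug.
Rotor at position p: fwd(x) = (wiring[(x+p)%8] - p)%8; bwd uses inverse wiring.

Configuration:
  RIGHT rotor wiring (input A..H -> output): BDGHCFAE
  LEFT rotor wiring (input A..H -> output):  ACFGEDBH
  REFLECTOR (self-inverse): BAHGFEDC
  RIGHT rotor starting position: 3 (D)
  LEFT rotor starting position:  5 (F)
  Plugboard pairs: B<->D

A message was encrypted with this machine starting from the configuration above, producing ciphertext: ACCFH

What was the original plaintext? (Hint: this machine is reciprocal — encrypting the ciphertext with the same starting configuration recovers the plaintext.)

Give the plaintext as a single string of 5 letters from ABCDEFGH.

Answer: EGEEE

Derivation:
Char 1 ('A'): step: R->4, L=5; A->plug->A->R->G->L->B->refl->A->L'->F->R'->E->plug->E
Char 2 ('C'): step: R->5, L=5; C->plug->C->R->H->L->H->refl->C->L'->C->R'->G->plug->G
Char 3 ('C'): step: R->6, L=5; C->plug->C->R->D->L->D->refl->G->L'->A->R'->E->plug->E
Char 4 ('F'): step: R->7, L=5; F->plug->F->R->D->L->D->refl->G->L'->A->R'->E->plug->E
Char 5 ('H'): step: R->0, L->6 (L advanced); H->plug->H->R->E->L->H->refl->C->L'->C->R'->E->plug->E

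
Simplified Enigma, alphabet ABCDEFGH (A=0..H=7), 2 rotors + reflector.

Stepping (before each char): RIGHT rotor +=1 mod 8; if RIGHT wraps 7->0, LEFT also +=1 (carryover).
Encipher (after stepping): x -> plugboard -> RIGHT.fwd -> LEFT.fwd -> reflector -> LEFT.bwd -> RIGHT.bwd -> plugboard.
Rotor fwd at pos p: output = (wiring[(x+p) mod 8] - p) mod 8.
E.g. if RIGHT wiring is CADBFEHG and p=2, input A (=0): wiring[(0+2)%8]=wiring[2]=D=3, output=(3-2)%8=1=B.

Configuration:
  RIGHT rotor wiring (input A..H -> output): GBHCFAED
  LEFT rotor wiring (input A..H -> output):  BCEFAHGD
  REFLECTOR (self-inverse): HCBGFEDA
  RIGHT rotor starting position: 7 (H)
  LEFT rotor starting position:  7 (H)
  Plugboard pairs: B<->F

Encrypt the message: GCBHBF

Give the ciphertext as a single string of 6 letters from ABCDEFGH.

Answer: EAFCFC

Derivation:
Char 1 ('G'): step: R->0, L->0 (L advanced); G->plug->G->R->E->L->A->refl->H->L'->F->R'->E->plug->E
Char 2 ('C'): step: R->1, L=0; C->plug->C->R->B->L->C->refl->B->L'->A->R'->A->plug->A
Char 3 ('B'): step: R->2, L=0; B->plug->F->R->B->L->C->refl->B->L'->A->R'->B->plug->F
Char 4 ('H'): step: R->3, L=0; H->plug->H->R->E->L->A->refl->H->L'->F->R'->C->plug->C
Char 5 ('B'): step: R->4, L=0; B->plug->F->R->F->L->H->refl->A->L'->E->R'->B->plug->F
Char 6 ('F'): step: R->5, L=0; F->plug->B->R->H->L->D->refl->G->L'->G->R'->C->plug->C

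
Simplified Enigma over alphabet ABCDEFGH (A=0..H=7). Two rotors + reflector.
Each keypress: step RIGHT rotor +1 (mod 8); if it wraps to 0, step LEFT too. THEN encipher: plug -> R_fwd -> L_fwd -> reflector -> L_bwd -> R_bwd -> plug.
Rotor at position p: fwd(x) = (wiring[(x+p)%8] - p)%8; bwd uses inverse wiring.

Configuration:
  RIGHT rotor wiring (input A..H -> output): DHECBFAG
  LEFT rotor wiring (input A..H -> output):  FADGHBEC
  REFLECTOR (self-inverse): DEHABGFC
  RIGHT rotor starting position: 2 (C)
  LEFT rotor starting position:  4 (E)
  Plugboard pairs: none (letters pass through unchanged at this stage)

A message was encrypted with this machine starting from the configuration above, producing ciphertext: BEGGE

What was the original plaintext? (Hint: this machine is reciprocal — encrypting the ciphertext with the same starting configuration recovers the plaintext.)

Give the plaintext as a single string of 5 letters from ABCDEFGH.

Answer: AHHDH

Derivation:
Char 1 ('B'): step: R->3, L=4; B->plug->B->R->G->L->H->refl->C->L'->H->R'->A->plug->A
Char 2 ('E'): step: R->4, L=4; E->plug->E->R->H->L->C->refl->H->L'->G->R'->H->plug->H
Char 3 ('G'): step: R->5, L=4; G->plug->G->R->F->L->E->refl->B->L'->E->R'->H->plug->H
Char 4 ('G'): step: R->6, L=4; G->plug->G->R->D->L->G->refl->F->L'->B->R'->D->plug->D
Char 5 ('E'): step: R->7, L=4; E->plug->E->R->D->L->G->refl->F->L'->B->R'->H->plug->H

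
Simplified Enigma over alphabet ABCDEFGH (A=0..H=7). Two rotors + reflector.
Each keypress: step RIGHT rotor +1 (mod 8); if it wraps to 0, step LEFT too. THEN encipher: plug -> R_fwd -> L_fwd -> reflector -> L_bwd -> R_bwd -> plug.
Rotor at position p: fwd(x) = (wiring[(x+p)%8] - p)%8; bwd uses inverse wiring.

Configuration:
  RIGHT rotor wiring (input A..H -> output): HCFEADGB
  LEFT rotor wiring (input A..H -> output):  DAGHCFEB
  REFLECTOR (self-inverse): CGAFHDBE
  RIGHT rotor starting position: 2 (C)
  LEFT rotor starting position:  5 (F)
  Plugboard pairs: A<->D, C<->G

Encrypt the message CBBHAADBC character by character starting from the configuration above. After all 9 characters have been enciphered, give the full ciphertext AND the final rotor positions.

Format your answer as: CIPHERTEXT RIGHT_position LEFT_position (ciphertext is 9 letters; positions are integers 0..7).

Answer: FDABBFEAE 3 6

Derivation:
Char 1 ('C'): step: R->3, L=5; C->plug->G->R->H->L->F->refl->D->L'->E->R'->F->plug->F
Char 2 ('B'): step: R->4, L=5; B->plug->B->R->H->L->F->refl->D->L'->E->R'->A->plug->D
Char 3 ('B'): step: R->5, L=5; B->plug->B->R->B->L->H->refl->E->L'->C->R'->D->plug->A
Char 4 ('H'): step: R->6, L=5; H->plug->H->R->F->L->B->refl->G->L'->D->R'->B->plug->B
Char 5 ('A'): step: R->7, L=5; A->plug->D->R->G->L->C->refl->A->L'->A->R'->B->plug->B
Char 6 ('A'): step: R->0, L->6 (L advanced); A->plug->D->R->E->L->A->refl->C->L'->D->R'->F->plug->F
Char 7 ('D'): step: R->1, L=6; D->plug->A->R->B->L->D->refl->F->L'->C->R'->E->plug->E
Char 8 ('B'): step: R->2, L=6; B->plug->B->R->C->L->F->refl->D->L'->B->R'->D->plug->A
Char 9 ('C'): step: R->3, L=6; C->plug->G->R->H->L->H->refl->E->L'->G->R'->E->plug->E
Final: ciphertext=FDABBFEAE, RIGHT=3, LEFT=6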